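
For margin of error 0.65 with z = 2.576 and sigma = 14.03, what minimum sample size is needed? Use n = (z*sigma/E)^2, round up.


z*sigma/E = 2.576 * 14.03 / 0.65 = 451766/8125 ≈ 55.601969
(z*sigma/E)^2 ≈ 3091.578982
round up: n = 3092

3092


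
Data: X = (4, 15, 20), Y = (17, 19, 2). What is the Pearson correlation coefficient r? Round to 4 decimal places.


r = sum((xi-xbar)(yi-ybar)) / sqrt(sum((xi-xbar)^2) * sum((yi-ybar)^2))
n = 3, xbar = 39/3 = 13, ybar = 38/3 ≈ 12.666667
Sxy = sum((xi-xbar)(yi-ybar)) = -101
Sxx = sum((xi-xbar)^2) = 134
Syy = sum((yi-ybar)^2) = 518/3 ≈ 172.666667
sqrt(Sxx*Syy) ≈ 152.109610
r = Sxy / sqrt(Sxx*Syy) = -101 / 152.109610 ≈ -0.663995

-0.6640


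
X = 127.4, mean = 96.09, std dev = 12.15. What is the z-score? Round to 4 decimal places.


z = (X - mu) / sigma
X - mu = 127.4 - 96.09 = 31.31
z = 31.31 / 12.15 = 3131/1215 ≈ 2.576955

2.5770


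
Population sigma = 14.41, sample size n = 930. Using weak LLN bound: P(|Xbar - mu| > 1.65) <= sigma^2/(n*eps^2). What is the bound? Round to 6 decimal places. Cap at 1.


bound = min(1, sigma^2/(n*eps^2))
sigma^2 = 14.41^2 = 207.6481
n*eps^2 = 930 * 1.65^2 = 930 * 2.7225 = 2531.925
sigma^2/(n*eps^2) = 207.6481 / 2531.925 ≈ 0.08201195

0.082012


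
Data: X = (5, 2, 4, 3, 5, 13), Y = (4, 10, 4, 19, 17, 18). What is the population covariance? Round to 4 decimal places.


Cov = (1/n)*sum((xi-xbar)(yi-ybar))
n = 6, xbar = 32/6 = 16/3 ≈ 5.333333, ybar = 72/6 = 12
sum((xi-xbar)(yi-ybar)) = 48
Cov = 48 / 6 = 8

8.0000


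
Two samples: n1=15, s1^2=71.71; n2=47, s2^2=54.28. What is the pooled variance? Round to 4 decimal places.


sp^2 = ((n1-1)*s1^2 + (n2-1)*s2^2)/(n1+n2-2)
(n1-1)*s1^2 = 14 * 71.71 = 1003.94
(n2-1)*s2^2 = 46 * 54.28 = 2496.88
numerator = 1003.94 + 2496.88 = 3500.82
n1+n2-2 = 60
sp^2 = 3500.82 / 60 = 58.347

58.3470


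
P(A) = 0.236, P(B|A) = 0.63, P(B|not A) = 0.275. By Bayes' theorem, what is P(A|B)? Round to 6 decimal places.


P(A|B) = P(B|A)*P(A) / P(B), P(B) = P(B|A)*P(A) + P(B|not A)*P(not A)
P(B|A)*P(A) = 0.63 * 0.236 = 0.14868
P(B|not A)*P(not A) = 0.275 * 0.764 = 0.2101
P(B) = 0.14868 + 0.2101 = 0.35878
P(A|B) = 0.14868 / 0.35878 ≈ 0.41440437

0.414404


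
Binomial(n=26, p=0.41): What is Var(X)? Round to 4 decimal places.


Var = n*p*(1-p) = 26 * 0.41 * 0.59 = 6.2894

6.2894


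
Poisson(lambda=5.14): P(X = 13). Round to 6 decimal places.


P = e^(-lam) * lam^k / k!
e^(-5.14) ≈ 0.005857690
lam^k = 5.14^13 ≈ 1747915956.244047
k! = 13! = 6227020800
P = 0.005857690 * 1747915956.244047 / 6227020800 ≈ 0.001644

0.001644


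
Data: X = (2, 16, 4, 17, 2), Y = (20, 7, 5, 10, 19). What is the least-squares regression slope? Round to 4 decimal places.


b = sum((xi-xbar)(yi-ybar)) / sum((xi-xbar)^2)
n = 5, xbar = 41/5 = 8.2, ybar = 61/5 = 12.2
Sxy = sum((xi-xbar)(yi-ybar)) = -120.2
Sxx = sum((xi-xbar)^2) = 232.8
b = Sxy / Sxx = -601/1164 ≈ -0.516323

-0.5163


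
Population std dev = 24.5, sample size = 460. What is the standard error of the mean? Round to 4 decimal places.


SE = sigma / sqrt(n)
sqrt(460) ≈ 21.447611
SE = 24.5 / 21.447611 ≈ 1.142318

1.1423


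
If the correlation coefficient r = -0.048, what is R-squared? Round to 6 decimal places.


R^2 = r^2 = (-0.048)^2 = 0.002304

0.002304


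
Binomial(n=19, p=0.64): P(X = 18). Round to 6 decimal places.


P = C(n,k) * p^k * (1-p)^(n-k)
C(19,18) = 19
p^k = 0.64^18 ≈ 0.0003245186
(1-p)^(n-k) = 0.36^1 = 0.36
P = 19 * 0.0003245186 * 0.36 ≈ 0.002220

0.002220


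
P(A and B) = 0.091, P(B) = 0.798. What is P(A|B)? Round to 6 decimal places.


P(A|B) = P(A and B) / P(B) = 0.091 / 0.798 = 13/114 ≈ 0.11403509

0.114035


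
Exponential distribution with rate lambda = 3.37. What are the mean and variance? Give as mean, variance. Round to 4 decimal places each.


mean = 1/lam, var = 1/lam^2
mean = 1 / 3.37 = 100/337 ≈ 0.296736
lam^2 = 3.37^2 = 11.3569
var = 1 / 11.3569 ≈ 0.088052

0.2967, 0.0881


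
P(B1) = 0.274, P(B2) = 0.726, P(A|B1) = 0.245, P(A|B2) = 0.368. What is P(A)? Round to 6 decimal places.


P(A) = P(A|B1)*P(B1) + P(A|B2)*P(B2)
P(A|B1)*P(B1) = 0.245 * 0.274 = 0.06713
P(A|B2)*P(B2) = 0.368 * 0.726 = 0.267168
P(A) = 0.06713 + 0.267168 = 0.334298

0.334298


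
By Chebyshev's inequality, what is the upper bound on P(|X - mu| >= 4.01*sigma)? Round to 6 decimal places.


P <= 1/k^2
k^2 = 4.01^2 = 16.0801
1/k^2 = 1 / 16.0801 ≈ 0.06218867

0.062189


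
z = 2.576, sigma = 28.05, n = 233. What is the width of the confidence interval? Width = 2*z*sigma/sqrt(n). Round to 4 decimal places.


width = 2*z*sigma/sqrt(n)
2*z*sigma = 2 * 2.576 * 28.05 = 144.5136
sqrt(233) ≈ 15.264338
width = 144.5136 / 15.264338 ≈ 9.467401

9.4674


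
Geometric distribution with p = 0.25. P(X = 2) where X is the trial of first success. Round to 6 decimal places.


P = (1-p)^(k-1) * p
(1-p)^(k-1) = 0.75^1 = 0.75
P = 0.75 * 0.25 = 0.1875

0.187500


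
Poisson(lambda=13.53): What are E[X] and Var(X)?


E[X] = Var(X) = lambda = 13.53

13.53, 13.53


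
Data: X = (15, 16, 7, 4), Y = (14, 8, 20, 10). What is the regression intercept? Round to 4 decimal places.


a = ybar - b*xbar, where b = sum((xi-xbar)(yi-ybar)) / sum((xi-xbar)^2)
n = 4, xbar = 42/4 = 10.5, ybar = 52/4 = 13
Sxy = sum((xi-xbar)(yi-ybar)) = -28
Sxx = sum((xi-xbar)^2) = 105
b = Sxy / Sxx = -4/15 ≈ -0.266667
a = 13 - (-0.266667) * 10.5 = 15.8

15.8000


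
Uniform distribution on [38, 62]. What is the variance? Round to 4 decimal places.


Var = (b-a)^2 / 12
(b-a)^2 = (62 - 38)^2 = 576
Var = 576/12 = 48

48.0000


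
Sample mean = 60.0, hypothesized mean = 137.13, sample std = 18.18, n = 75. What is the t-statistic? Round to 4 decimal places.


t = (xbar - mu0) / (s/sqrt(n))
xbar - mu0 = 60.0 - 137.13 = -77.13
sqrt(75) ≈ 8.66025404
s/sqrt(n) = 18.18 / 8.66025404 ≈ 2.09924558
t = -77.13 / 2.09924558 ≈ -36.741771

-36.7418


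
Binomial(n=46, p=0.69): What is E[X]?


E[X] = n*p = 46 * 0.69 = 31.74

31.74


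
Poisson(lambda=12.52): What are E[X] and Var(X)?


E[X] = Var(X) = lambda = 12.52

12.52, 12.52


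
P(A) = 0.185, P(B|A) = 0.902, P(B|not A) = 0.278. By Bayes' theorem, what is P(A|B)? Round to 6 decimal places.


P(A|B) = P(B|A)*P(A) / P(B), P(B) = P(B|A)*P(A) + P(B|not A)*P(not A)
P(B|A)*P(A) = 0.902 * 0.185 = 0.16687
P(B|not A)*P(not A) = 0.278 * 0.815 = 0.22657
P(B) = 0.16687 + 0.22657 = 0.39344
P(A|B) = 0.16687 / 0.39344 ≈ 0.42413074

0.424131


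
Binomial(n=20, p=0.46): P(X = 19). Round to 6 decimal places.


P = C(n,k) * p^k * (1-p)^(n-k)
C(20,19) = 20
p^k = 0.46^19 ≈ 0.0000003912000
(1-p)^(n-k) = 0.54^1 = 0.54
P = 20 * 0.0000003912000 * 0.54 ≈ 0.000004

0.000004


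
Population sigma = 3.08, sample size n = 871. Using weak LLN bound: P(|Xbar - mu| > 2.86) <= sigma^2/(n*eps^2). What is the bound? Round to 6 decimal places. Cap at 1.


bound = min(1, sigma^2/(n*eps^2))
sigma^2 = 3.08^2 = 9.4864
n*eps^2 = 871 * 2.86^2 = 871 * 8.1796 = 7124.4316
sigma^2/(n*eps^2) = 9.4864 / 7124.4316 ≈ 0.00133153

0.001332


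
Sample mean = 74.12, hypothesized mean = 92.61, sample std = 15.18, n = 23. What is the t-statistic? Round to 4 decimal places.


t = (xbar - mu0) / (s/sqrt(n))
xbar - mu0 = 74.12 - 92.61 = -18.49
sqrt(23) ≈ 4.79583152
s/sqrt(n) = 15.18 / 4.79583152 ≈ 3.16524881
t = -18.49 / 3.16524881 ≈ -5.841563

-5.8416


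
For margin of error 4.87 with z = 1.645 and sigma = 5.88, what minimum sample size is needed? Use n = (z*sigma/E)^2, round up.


z*sigma/E = 1.645 * 5.88 / 4.87 ≈ 1.986160
(z*sigma/E)^2 ≈ 3.944832
round up: n = 4

4


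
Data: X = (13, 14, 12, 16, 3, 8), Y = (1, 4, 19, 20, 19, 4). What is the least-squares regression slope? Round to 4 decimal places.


b = sum((xi-xbar)(yi-ybar)) / sum((xi-xbar)^2)
n = 6, xbar = 66/6 = 11, ybar = 67/6 ≈ 11.166667
Sxy = sum((xi-xbar)(yi-ybar)) = -31
Sxx = sum((xi-xbar)^2) = 112
b = Sxy / Sxx = -31/112 ≈ -0.276786

-0.2768


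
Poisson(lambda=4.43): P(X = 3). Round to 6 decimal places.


P = e^(-lam) * lam^k / k!
e^(-4.43) ≈ 0.01191449
lam^k = 4.43^3 = 86.938307
k! = 3! = 6
P = 0.01191449 * 86.938307 / 6 ≈ 0.172638

0.172638


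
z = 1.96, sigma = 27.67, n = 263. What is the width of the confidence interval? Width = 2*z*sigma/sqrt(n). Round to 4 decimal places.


width = 2*z*sigma/sqrt(n)
2*z*sigma = 2 * 1.96 * 27.67 = 108.4664
sqrt(263) ≈ 16.217275
width = 108.4664 / 16.217275 ≈ 6.688325

6.6883


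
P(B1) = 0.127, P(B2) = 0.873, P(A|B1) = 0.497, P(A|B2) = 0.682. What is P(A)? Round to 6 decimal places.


P(A) = P(A|B1)*P(B1) + P(A|B2)*P(B2)
P(A|B1)*P(B1) = 0.497 * 0.127 = 0.063119
P(A|B2)*P(B2) = 0.682 * 0.873 = 0.595386
P(A) = 0.063119 + 0.595386 = 0.658505

0.658505


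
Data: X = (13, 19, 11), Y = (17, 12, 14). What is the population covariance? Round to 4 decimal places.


Cov = (1/n)*sum((xi-xbar)(yi-ybar))
n = 3, xbar = 43/3 ≈ 14.333333, ybar = 43/3 ≈ 14.333333
sum((xi-xbar)(yi-ybar)) = -40/3 ≈ -13.333333
Cov = -13.333333 / 3 = -40/9 ≈ -4.444444

-4.4444


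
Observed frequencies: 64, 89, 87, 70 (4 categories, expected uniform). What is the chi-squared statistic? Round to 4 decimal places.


chi2 = sum((O-E)^2/E), E = total/4
total = 310, E = 310/4 = 77.5
(64 - 77.5)^2 / 77.5 = 182.25 / 77.5 = 729/310 ≈ 2.351613
(89 - 77.5)^2 / 77.5 = 132.25 / 77.5 = 529/310 ≈ 1.706452
(87 - 77.5)^2 / 77.5 = 90.25 / 77.5 = 361/310 ≈ 1.164516
(70 - 77.5)^2 / 77.5 = 56.25 / 77.5 = 45/62 ≈ 0.725806
chi2 = 922/155 ≈ 5.948387

5.9484


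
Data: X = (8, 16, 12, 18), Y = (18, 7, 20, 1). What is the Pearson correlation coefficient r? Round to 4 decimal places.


r = sum((xi-xbar)(yi-ybar)) / sqrt(sum((xi-xbar)^2) * sum((yi-ybar)^2))
n = 4, xbar = 54/4 = 13.5, ybar = 46/4 = 11.5
Sxy = sum((xi-xbar)(yi-ybar)) = -107
Sxx = sum((xi-xbar)^2) = 59
Syy = sum((yi-ybar)^2) = 245
sqrt(Sxx*Syy) ≈ 120.228948
r = Sxy / sqrt(Sxx*Syy) = -107 / 120.228948 ≈ -0.889969

-0.8900


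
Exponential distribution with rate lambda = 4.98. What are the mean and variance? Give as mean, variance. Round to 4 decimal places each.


mean = 1/lam, var = 1/lam^2
mean = 1 / 4.98 = 50/249 ≈ 0.200803
lam^2 = 4.98^2 = 24.8004
var = 1 / 24.8004 ≈ 0.040322

0.2008, 0.0403


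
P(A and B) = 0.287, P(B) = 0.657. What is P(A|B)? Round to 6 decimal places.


P(A|B) = P(A and B) / P(B) = 0.287 / 0.657 = 287/657 ≈ 0.43683409

0.436834


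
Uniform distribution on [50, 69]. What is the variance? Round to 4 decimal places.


Var = (b-a)^2 / 12
(b-a)^2 = (69 - 50)^2 = 361
Var = 361/12 ≈ 30.083333

30.0833


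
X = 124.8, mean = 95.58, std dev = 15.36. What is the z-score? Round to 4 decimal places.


z = (X - mu) / sigma
X - mu = 124.8 - 95.58 = 29.22
z = 29.22 / 15.36 = 487/256 ≈ 1.902344

1.9023


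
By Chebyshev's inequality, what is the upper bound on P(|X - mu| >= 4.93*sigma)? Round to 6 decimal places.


P <= 1/k^2
k^2 = 4.93^2 = 24.3049
1/k^2 = 1 / 24.3049 ≈ 0.04114397

0.041144


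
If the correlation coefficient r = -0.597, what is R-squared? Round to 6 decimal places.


R^2 = r^2 = (-0.597)^2 = 0.356409

0.356409


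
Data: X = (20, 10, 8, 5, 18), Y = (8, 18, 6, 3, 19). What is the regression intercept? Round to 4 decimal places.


a = ybar - b*xbar, where b = sum((xi-xbar)(yi-ybar)) / sum((xi-xbar)^2)
n = 5, xbar = 61/5 = 12.2, ybar = 54/5 = 10.8
Sxy = sum((xi-xbar)(yi-ybar)) = 86.2
Sxx = sum((xi-xbar)^2) = 168.8
b = Sxy / Sxx = 431/844 ≈ 0.510664
a = 10.8 - 0.510664 * 12.2 = 3857/844 ≈ 4.569905

4.5699


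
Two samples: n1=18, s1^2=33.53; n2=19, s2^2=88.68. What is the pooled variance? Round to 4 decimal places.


sp^2 = ((n1-1)*s1^2 + (n2-1)*s2^2)/(n1+n2-2)
(n1-1)*s1^2 = 17 * 33.53 = 570.01
(n2-1)*s2^2 = 18 * 88.68 = 1596.24
numerator = 570.01 + 1596.24 = 2166.25
n1+n2-2 = 35
sp^2 = 2166.25 / 35 = 1733/28 ≈ 61.892857

61.8929


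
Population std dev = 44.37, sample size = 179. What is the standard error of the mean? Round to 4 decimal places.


SE = sigma / sqrt(n)
sqrt(179) ≈ 13.379088
SE = 44.37 / 13.379088 ≈ 3.316370

3.3164


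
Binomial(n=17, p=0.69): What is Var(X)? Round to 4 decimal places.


Var = n*p*(1-p) = 17 * 0.69 * 0.31 = 3.6363

3.6363


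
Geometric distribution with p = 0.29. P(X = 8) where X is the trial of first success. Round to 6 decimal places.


P = (1-p)^(k-1) * p
(1-p)^(k-1) = 0.71^7 ≈ 0.09095120
P = 0.09095120 * 0.29 ≈ 0.02637585

0.026376


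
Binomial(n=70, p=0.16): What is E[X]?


E[X] = n*p = 70 * 0.16 = 11.2

11.2


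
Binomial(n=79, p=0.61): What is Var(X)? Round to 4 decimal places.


Var = n*p*(1-p) = 79 * 0.61 * 0.39 = 18.7941

18.7941


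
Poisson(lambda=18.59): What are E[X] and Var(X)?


E[X] = Var(X) = lambda = 18.59

18.59, 18.59


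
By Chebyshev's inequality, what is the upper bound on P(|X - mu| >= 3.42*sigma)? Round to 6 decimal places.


P <= 1/k^2
k^2 = 3.42^2 = 11.6964
1/k^2 = 1 / 11.6964 ≈ 0.08549639

0.085496


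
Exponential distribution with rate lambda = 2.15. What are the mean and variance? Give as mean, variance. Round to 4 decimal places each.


mean = 1/lam, var = 1/lam^2
mean = 1 / 2.15 = 20/43 ≈ 0.465116
lam^2 = 2.15^2 = 4.6225
var = 1 / 4.6225 = 400/1849 ≈ 0.216333

0.4651, 0.2163


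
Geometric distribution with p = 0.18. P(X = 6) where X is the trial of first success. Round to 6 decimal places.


P = (1-p)^(k-1) * p
(1-p)^(k-1) = 0.82^5 ≈ 0.3707398
P = 0.3707398 * 0.18 ≈ 0.06673317

0.066733


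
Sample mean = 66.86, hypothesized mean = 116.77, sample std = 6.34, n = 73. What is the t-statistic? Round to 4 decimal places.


t = (xbar - mu0) / (s/sqrt(n))
xbar - mu0 = 66.86 - 116.77 = -49.91
sqrt(73) ≈ 8.54400375
s/sqrt(n) = 6.34 / 8.54400375 ≈ 0.74204087
t = -49.91 / 0.74204087 ≈ -67.260446

-67.2604


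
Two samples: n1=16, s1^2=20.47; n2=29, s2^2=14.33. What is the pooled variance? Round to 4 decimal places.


sp^2 = ((n1-1)*s1^2 + (n2-1)*s2^2)/(n1+n2-2)
(n1-1)*s1^2 = 15 * 20.47 = 307.05
(n2-1)*s2^2 = 28 * 14.33 = 401.24
numerator = 307.05 + 401.24 = 708.29
n1+n2-2 = 43
sp^2 = 708.29 / 43 = 70829/4300 ≈ 16.471860

16.4719


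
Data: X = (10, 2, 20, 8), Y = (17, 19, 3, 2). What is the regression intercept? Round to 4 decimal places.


a = ybar - b*xbar, where b = sum((xi-xbar)(yi-ybar)) / sum((xi-xbar)^2)
n = 4, xbar = 40/4 = 10, ybar = 41/4 = 10.25
Sxy = sum((xi-xbar)(yi-ybar)) = -126
Sxx = sum((xi-xbar)^2) = 168
b = Sxy / Sxx = -0.75
a = 10.25 - (-0.75) * 10 = 17.75

17.7500


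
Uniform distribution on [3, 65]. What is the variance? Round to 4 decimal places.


Var = (b-a)^2 / 12
(b-a)^2 = (65 - 3)^2 = 3844
Var = 3844/12 ≈ 320.333333

320.3333


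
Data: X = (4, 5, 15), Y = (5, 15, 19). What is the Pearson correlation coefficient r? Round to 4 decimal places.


r = sum((xi-xbar)(yi-ybar)) / sqrt(sum((xi-xbar)^2) * sum((yi-ybar)^2))
n = 3, xbar = 24/3 = 8, ybar = 39/3 = 13
Sxy = sum((xi-xbar)(yi-ybar)) = 68
Sxx = sum((xi-xbar)^2) = 74
Syy = sum((yi-ybar)^2) = 104
sqrt(Sxx*Syy) ≈ 87.726849
r = Sxy / sqrt(Sxx*Syy) = 68 / 87.726849 ≈ 0.775133

0.7751


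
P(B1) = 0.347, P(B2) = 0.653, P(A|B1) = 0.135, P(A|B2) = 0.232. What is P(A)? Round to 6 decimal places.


P(A) = P(A|B1)*P(B1) + P(A|B2)*P(B2)
P(A|B1)*P(B1) = 0.135 * 0.347 = 0.046845
P(A|B2)*P(B2) = 0.232 * 0.653 = 0.151496
P(A) = 0.046845 + 0.151496 = 0.198341

0.198341


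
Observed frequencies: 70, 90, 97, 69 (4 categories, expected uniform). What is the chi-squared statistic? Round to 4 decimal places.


chi2 = sum((O-E)^2/E), E = total/4
total = 326, E = 326/4 = 81.5
(70 - 81.5)^2 / 81.5 = 132.25 / 81.5 = 529/326 ≈ 1.622699
(90 - 81.5)^2 / 81.5 = 72.25 / 81.5 = 289/326 ≈ 0.886503
(97 - 81.5)^2 / 81.5 = 240.25 / 81.5 = 961/326 ≈ 2.947853
(69 - 81.5)^2 / 81.5 = 156.25 / 81.5 = 625/326 ≈ 1.917178
chi2 = 1202/163 ≈ 7.374233

7.3742


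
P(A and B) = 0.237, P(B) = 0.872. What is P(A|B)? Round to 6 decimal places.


P(A|B) = P(A and B) / P(B) = 0.237 / 0.872 = 237/872 ≈ 0.27178899

0.271789


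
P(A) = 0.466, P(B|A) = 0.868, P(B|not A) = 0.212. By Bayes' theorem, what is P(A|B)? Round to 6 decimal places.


P(A|B) = P(B|A)*P(A) / P(B), P(B) = P(B|A)*P(A) + P(B|not A)*P(not A)
P(B|A)*P(A) = 0.868 * 0.466 = 0.404488
P(B|not A)*P(not A) = 0.212 * 0.534 = 0.113208
P(B) = 0.404488 + 0.113208 = 0.517696
P(A|B) = 0.404488 / 0.517696 ≈ 0.78132340

0.781323


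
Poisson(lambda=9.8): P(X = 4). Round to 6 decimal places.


P = e^(-lam) * lam^k / k!
e^(-9.8) ≈ 0.00005545160
lam^k = 9.8^4 = 9223.6816
k! = 4! = 24
P = 0.00005545160 * 9223.6816 / 24 ≈ 0.021311

0.021311


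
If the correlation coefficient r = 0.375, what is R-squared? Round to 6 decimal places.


R^2 = r^2 = (0.375)^2 = 0.140625

0.140625


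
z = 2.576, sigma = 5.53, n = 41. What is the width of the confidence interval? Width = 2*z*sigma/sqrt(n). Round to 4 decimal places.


width = 2*z*sigma/sqrt(n)
2*z*sigma = 2 * 2.576 * 5.53 = 28.49056
sqrt(41) ≈ 6.403124
width = 28.49056 / 6.403124 ≈ 4.449478

4.4495


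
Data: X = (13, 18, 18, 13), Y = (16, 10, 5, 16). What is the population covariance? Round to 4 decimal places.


Cov = (1/n)*sum((xi-xbar)(yi-ybar))
n = 4, xbar = 62/4 = 15.5, ybar = 47/4 = 11.75
sum((xi-xbar)(yi-ybar)) = -42.5
Cov = -42.5 / 4 = -10.625

-10.6250


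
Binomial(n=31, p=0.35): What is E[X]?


E[X] = n*p = 31 * 0.35 = 10.85

10.85


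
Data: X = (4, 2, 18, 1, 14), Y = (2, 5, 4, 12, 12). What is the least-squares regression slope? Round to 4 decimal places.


b = sum((xi-xbar)(yi-ybar)) / sum((xi-xbar)^2)
n = 5, xbar = 39/5 = 7.8, ybar = 35/5 = 7
Sxy = sum((xi-xbar)(yi-ybar)) = -3
Sxx = sum((xi-xbar)^2) = 236.8
b = Sxy / Sxx = -15/1184 ≈ -0.012669

-0.0127


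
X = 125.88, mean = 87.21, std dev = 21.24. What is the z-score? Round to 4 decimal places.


z = (X - mu) / sigma
X - mu = 125.88 - 87.21 = 38.67
z = 38.67 / 21.24 = 1289/708 ≈ 1.820621

1.8206


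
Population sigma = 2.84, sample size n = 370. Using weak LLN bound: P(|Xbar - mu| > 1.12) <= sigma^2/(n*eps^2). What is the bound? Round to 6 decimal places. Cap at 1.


bound = min(1, sigma^2/(n*eps^2))
sigma^2 = 2.84^2 = 8.0656
n*eps^2 = 370 * 1.12^2 = 370 * 1.2544 = 464.128
sigma^2/(n*eps^2) = 8.0656 / 464.128 ≈ 0.01737796

0.017378


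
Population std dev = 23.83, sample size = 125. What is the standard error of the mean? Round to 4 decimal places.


SE = sigma / sqrt(n)
sqrt(125) ≈ 11.180340
SE = 23.83 / 11.180340 ≈ 2.131420

2.1314


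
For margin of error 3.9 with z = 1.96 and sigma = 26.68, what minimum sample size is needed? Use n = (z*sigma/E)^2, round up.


z*sigma/E = 1.96 * 26.68 / 3.9 = 65366/4875 ≈ 13.408410
(z*sigma/E)^2 ≈ 179.785466
round up: n = 180

180


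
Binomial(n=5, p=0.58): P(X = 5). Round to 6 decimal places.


P = C(n,k) * p^k * (1-p)^(n-k)
C(5,5) = 1
p^k = 0.58^5 ≈ 0.06563568
(1-p)^(n-k) = 0.42^0 = 1
P = 1 * 0.06563568 * 1 ≈ 0.065636

0.065636


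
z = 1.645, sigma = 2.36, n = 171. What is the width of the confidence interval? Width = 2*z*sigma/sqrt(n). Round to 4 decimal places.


width = 2*z*sigma/sqrt(n)
2*z*sigma = 2 * 1.645 * 2.36 = 7.7644
sqrt(171) ≈ 13.076697
width = 7.7644 / 13.076697 ≈ 0.593759

0.5938


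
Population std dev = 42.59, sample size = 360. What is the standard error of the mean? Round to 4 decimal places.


SE = sigma / sqrt(n)
sqrt(360) ≈ 18.973666
SE = 42.59 / 18.973666 ≈ 2.244690

2.2447


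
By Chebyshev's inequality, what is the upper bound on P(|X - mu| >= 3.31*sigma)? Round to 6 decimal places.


P <= 1/k^2
k^2 = 3.31^2 = 10.9561
1/k^2 = 1 / 10.9561 ≈ 0.09127335

0.091273


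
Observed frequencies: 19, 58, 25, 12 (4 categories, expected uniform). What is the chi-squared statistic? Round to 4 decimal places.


chi2 = sum((O-E)^2/E), E = total/4
total = 114, E = 114/4 = 28.5
(19 - 28.5)^2 / 28.5 = 90.25 / 28.5 = 19/6 ≈ 3.166667
(58 - 28.5)^2 / 28.5 = 870.25 / 28.5 = 3481/114 ≈ 30.535088
(25 - 28.5)^2 / 28.5 = 12.25 / 28.5 = 49/114 ≈ 0.429825
(12 - 28.5)^2 / 28.5 = 272.25 / 28.5 = 363/38 ≈ 9.552632
chi2 = 830/19 ≈ 43.684211

43.6842


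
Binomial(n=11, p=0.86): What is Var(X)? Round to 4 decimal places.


Var = n*p*(1-p) = 11 * 0.86 * 0.14 = 1.3244

1.3244


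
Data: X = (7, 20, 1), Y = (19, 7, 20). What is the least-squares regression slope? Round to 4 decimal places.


b = sum((xi-xbar)(yi-ybar)) / sum((xi-xbar)^2)
n = 3, xbar = 28/3 ≈ 9.333333, ybar = 46/3 ≈ 15.333333
Sxy = sum((xi-xbar)(yi-ybar)) = -409/3 ≈ -136.333333
Sxx = sum((xi-xbar)^2) = 566/3 ≈ 188.666667
b = Sxy / Sxx = -409/566 ≈ -0.722615

-0.7226


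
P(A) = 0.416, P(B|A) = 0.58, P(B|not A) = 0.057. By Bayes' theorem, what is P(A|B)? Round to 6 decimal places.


P(A|B) = P(B|A)*P(A) / P(B), P(B) = P(B|A)*P(A) + P(B|not A)*P(not A)
P(B|A)*P(A) = 0.58 * 0.416 = 0.24128
P(B|not A)*P(not A) = 0.057 * 0.584 = 0.033288
P(B) = 0.24128 + 0.033288 = 0.274568
P(A|B) = 0.24128 / 0.274568 ≈ 0.87876227

0.878762


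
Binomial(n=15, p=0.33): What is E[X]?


E[X] = n*p = 15 * 0.33 = 4.95

4.95


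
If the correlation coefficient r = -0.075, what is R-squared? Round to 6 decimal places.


R^2 = r^2 = (-0.075)^2 = 0.005625

0.005625


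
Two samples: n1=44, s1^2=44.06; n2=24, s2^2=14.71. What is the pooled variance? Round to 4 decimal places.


sp^2 = ((n1-1)*s1^2 + (n2-1)*s2^2)/(n1+n2-2)
(n1-1)*s1^2 = 43 * 44.06 = 1894.58
(n2-1)*s2^2 = 23 * 14.71 = 338.33
numerator = 1894.58 + 338.33 = 2232.91
n1+n2-2 = 66
sp^2 = 2232.91 / 66 = 223291/6600 ≈ 33.831970

33.8320


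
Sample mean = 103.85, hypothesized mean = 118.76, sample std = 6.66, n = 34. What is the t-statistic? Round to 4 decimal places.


t = (xbar - mu0) / (s/sqrt(n))
xbar - mu0 = 103.85 - 118.76 = -14.91
sqrt(34) ≈ 5.83095189
s/sqrt(n) = 6.66 / 5.83095189 ≈ 1.14218058
t = -14.91 / 1.14218058 ≈ -13.053978

-13.0540


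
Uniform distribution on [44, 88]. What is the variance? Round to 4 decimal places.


Var = (b-a)^2 / 12
(b-a)^2 = (88 - 44)^2 = 1936
Var = 1936/12 ≈ 161.333333

161.3333


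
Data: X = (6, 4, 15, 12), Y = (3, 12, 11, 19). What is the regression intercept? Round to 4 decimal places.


a = ybar - b*xbar, where b = sum((xi-xbar)(yi-ybar)) / sum((xi-xbar)^2)
n = 4, xbar = 37/4 = 9.25, ybar = 45/4 = 11.25
Sxy = sum((xi-xbar)(yi-ybar)) = 42.75
Sxx = sum((xi-xbar)^2) = 78.75
b = Sxy / Sxx = 19/35 ≈ 0.542857
a = 11.25 - 0.542857 * 9.25 = 218/35 ≈ 6.228571

6.2286


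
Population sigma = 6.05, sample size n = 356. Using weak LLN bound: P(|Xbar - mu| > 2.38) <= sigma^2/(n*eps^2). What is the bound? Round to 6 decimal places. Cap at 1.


bound = min(1, sigma^2/(n*eps^2))
sigma^2 = 6.05^2 = 36.6025
n*eps^2 = 356 * 2.38^2 = 356 * 5.6644 = 2016.5264
sigma^2/(n*eps^2) = 36.6025 / 2016.5264 ≈ 0.01815126

0.018151


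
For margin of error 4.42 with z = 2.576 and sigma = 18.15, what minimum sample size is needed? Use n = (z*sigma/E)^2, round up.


z*sigma/E = 2.576 * 18.15 / 4.42 = 58443/5525 ≈ 10.577919
(z*sigma/E)^2 ≈ 111.892361
round up: n = 112

112


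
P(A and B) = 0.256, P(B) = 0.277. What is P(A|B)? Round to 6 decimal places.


P(A|B) = P(A and B) / P(B) = 0.256 / 0.277 = 256/277 ≈ 0.92418773

0.924188


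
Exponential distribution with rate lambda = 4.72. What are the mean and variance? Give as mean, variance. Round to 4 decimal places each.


mean = 1/lam, var = 1/lam^2
mean = 1 / 4.72 = 25/118 ≈ 0.211864
lam^2 = 4.72^2 = 22.2784
var = 1 / 22.2784 ≈ 0.044887

0.2119, 0.0449


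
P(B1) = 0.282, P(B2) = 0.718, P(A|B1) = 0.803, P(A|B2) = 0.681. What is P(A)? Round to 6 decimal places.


P(A) = P(A|B1)*P(B1) + P(A|B2)*P(B2)
P(A|B1)*P(B1) = 0.803 * 0.282 = 0.226446
P(A|B2)*P(B2) = 0.681 * 0.718 = 0.488958
P(A) = 0.226446 + 0.488958 = 0.715404

0.715404


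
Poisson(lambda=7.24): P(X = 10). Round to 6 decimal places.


P = e^(-lam) * lam^k / k!
e^(-7.24) ≈ 0.0007173118
lam^k = 7.24^10 ≈ 395717869.273934
k! = 10! = 3628800
P = 0.0007173118 * 395717869.273934 / 3628800 ≈ 0.078222

0.078222


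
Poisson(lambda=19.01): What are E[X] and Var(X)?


E[X] = Var(X) = lambda = 19.01

19.01, 19.01


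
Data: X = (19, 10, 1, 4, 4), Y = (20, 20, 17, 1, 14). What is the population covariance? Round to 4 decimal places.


Cov = (1/n)*sum((xi-xbar)(yi-ybar))
n = 5, xbar = 38/5 = 7.6, ybar = 72/5 = 14.4
sum((xi-xbar)(yi-ybar)) = 109.8
Cov = 109.8 / 5 = 21.96

21.9600


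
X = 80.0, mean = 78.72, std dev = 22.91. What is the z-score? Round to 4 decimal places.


z = (X - mu) / sigma
X - mu = 80.0 - 78.72 = 1.28
z = 1.28 / 22.91 = 128/2291 ≈ 0.055871

0.0559


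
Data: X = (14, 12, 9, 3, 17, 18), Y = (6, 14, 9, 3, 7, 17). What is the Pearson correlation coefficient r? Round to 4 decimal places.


r = sum((xi-xbar)(yi-ybar)) / sqrt(sum((xi-xbar)^2) * sum((yi-ybar)^2))
n = 6, xbar = 73/6 ≈ 12.166667, ybar = 56/6 = 28/3 ≈ 9.333333
Sxy = sum((xi-xbar)(yi-ybar)) = 257/3 ≈ 85.666667
Sxx = sum((xi-xbar)^2) = 929/6 ≈ 154.833333
Syy = sum((yi-ybar)^2) = 412/3 ≈ 137.333333
sqrt(Sxx*Syy) ≈ 145.821047
r = Sxy / sqrt(Sxx*Syy) = 85.666667 / 145.821047 ≈ 0.587478

0.5875


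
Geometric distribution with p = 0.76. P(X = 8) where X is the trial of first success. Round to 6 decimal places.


P = (1-p)^(k-1) * p
(1-p)^(k-1) = 0.24^7 ≈ 0.00004586471
P = 0.00004586471 * 0.76 ≈ 0.00003485718

0.000035


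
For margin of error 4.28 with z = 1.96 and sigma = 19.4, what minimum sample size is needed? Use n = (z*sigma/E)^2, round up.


z*sigma/E = 1.96 * 19.4 / 4.28 = 4753/535 ≈ 8.884112
(z*sigma/E)^2 ≈ 78.927449
round up: n = 79

79


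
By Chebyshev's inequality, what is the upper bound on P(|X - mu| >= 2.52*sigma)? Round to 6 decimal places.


P <= 1/k^2
k^2 = 2.52^2 = 6.3504
1/k^2 = 1 / 6.3504 = 625/3969 ≈ 0.15747040

0.157470


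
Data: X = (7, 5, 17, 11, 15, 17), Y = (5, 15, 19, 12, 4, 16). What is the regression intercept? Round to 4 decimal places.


a = ybar - b*xbar, where b = sum((xi-xbar)(yi-ybar)) / sum((xi-xbar)^2)
n = 6, xbar = 72/6 = 12, ybar = 71/6 ≈ 11.833333
Sxy = sum((xi-xbar)(yi-ybar)) = 45
Sxx = sum((xi-xbar)^2) = 134
b = Sxy / Sxx = 45/134 ≈ 0.335821
a = 11.833333 - 0.335821 * 12 = 3137/402 ≈ 7.803483

7.8035


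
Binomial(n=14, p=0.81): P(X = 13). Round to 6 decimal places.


P = C(n,k) * p^k * (1-p)^(n-k)
C(14,13) = 14
p^k = 0.81^13 ≈ 0.06461082
(1-p)^(n-k) = 0.19^1 = 0.19
P = 14 * 0.06461082 * 0.19 ≈ 0.171865

0.171865


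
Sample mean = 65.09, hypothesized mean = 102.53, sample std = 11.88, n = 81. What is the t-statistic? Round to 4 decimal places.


t = (xbar - mu0) / (s/sqrt(n))
xbar - mu0 = 65.09 - 102.53 = -37.44
sqrt(81) = 9
s/sqrt(n) = 11.88 / 9 = 1.32
t = -37.44 / 1.32 = -312/11 ≈ -28.363636

-28.3636


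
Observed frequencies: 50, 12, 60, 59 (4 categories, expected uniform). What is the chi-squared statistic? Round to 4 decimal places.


chi2 = sum((O-E)^2/E), E = total/4
total = 181, E = 181/4 = 45.25
(50 - 45.25)^2 / 45.25 = 22.5625 / 45.25 = 361/724 ≈ 0.498619
(12 - 45.25)^2 / 45.25 = 1105.5625 / 45.25 = 17689/724 ≈ 24.432320
(60 - 45.25)^2 / 45.25 = 217.5625 / 45.25 = 3481/724 ≈ 4.808011
(59 - 45.25)^2 / 45.25 = 189.0625 / 45.25 = 3025/724 ≈ 4.178177
chi2 = 6139/181 ≈ 33.917127

33.9171


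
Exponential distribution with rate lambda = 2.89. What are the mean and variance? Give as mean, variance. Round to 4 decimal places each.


mean = 1/lam, var = 1/lam^2
mean = 1 / 2.89 = 100/289 ≈ 0.346021
lam^2 = 2.89^2 = 8.3521
var = 1 / 8.3521 ≈ 0.119730

0.3460, 0.1197


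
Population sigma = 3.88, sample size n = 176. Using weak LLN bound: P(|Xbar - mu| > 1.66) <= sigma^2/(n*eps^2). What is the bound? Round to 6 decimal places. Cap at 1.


bound = min(1, sigma^2/(n*eps^2))
sigma^2 = 3.88^2 = 15.0544
n*eps^2 = 176 * 1.66^2 = 176 * 2.7556 = 484.9856
sigma^2/(n*eps^2) = 15.0544 / 484.9856 ≈ 0.03104092

0.031041


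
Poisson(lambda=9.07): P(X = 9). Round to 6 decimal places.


P = e^(-lam) * lam^k / k!
e^(-9.07) ≈ 0.0001150665
lam^k = 9.07^9 ≈ 415399130.874909
k! = 9! = 362880
P = 0.0001150665 * 415399130.874909 / 362880 ≈ 0.131720

0.131720


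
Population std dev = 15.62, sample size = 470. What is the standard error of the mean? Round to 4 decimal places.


SE = sigma / sqrt(n)
sqrt(470) ≈ 21.679483
SE = 15.62 / 21.679483 ≈ 0.720497

0.7205


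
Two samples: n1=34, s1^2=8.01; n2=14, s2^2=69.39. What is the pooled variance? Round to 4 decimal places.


sp^2 = ((n1-1)*s1^2 + (n2-1)*s2^2)/(n1+n2-2)
(n1-1)*s1^2 = 33 * 8.01 = 264.33
(n2-1)*s2^2 = 13 * 69.39 = 902.07
numerator = 264.33 + 902.07 = 1166.4
n1+n2-2 = 46
sp^2 = 1166.4 / 46 = 2916/115 ≈ 25.356522

25.3565


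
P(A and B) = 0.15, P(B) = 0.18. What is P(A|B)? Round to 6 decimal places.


P(A|B) = P(A and B) / P(B) = 0.15 / 0.18 = 5/6 ≈ 0.83333333

0.833333


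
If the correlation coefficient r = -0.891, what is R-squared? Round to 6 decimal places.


R^2 = r^2 = (-0.891)^2 = 0.793881

0.793881


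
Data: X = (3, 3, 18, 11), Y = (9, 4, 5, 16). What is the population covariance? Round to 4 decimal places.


Cov = (1/n)*sum((xi-xbar)(yi-ybar))
n = 4, xbar = 35/4 = 8.75, ybar = 34/4 = 8.5
sum((xi-xbar)(yi-ybar)) = 7.5
Cov = 7.5 / 4 = 1.875

1.8750


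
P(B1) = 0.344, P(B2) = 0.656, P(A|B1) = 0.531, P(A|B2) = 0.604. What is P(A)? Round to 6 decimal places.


P(A) = P(A|B1)*P(B1) + P(A|B2)*P(B2)
P(A|B1)*P(B1) = 0.531 * 0.344 = 0.182664
P(A|B2)*P(B2) = 0.604 * 0.656 = 0.396224
P(A) = 0.182664 + 0.396224 = 0.578888

0.578888


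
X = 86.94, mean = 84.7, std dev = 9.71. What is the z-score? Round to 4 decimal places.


z = (X - mu) / sigma
X - mu = 86.94 - 84.7 = 2.24
z = 2.24 / 9.71 = 224/971 ≈ 0.230690

0.2307


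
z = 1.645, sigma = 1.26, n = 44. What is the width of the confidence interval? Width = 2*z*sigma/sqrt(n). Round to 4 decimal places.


width = 2*z*sigma/sqrt(n)
2*z*sigma = 2 * 1.645 * 1.26 = 4.1454
sqrt(44) ≈ 6.633250
width = 4.1454 / 6.633250 ≈ 0.624943

0.6249


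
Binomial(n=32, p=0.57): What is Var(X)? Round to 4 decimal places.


Var = n*p*(1-p) = 32 * 0.57 * 0.43 = 7.8432

7.8432


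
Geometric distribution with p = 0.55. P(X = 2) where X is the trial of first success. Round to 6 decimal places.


P = (1-p)^(k-1) * p
(1-p)^(k-1) = 0.45^1 = 0.45
P = 0.45 * 0.55 = 0.2475

0.247500


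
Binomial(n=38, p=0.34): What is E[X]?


E[X] = n*p = 38 * 0.34 = 12.92

12.92


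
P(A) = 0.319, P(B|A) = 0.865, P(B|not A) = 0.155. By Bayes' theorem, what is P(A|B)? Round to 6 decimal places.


P(A|B) = P(B|A)*P(A) / P(B), P(B) = P(B|A)*P(A) + P(B|not A)*P(not A)
P(B|A)*P(A) = 0.865 * 0.319 = 0.275935
P(B|not A)*P(not A) = 0.155 * 0.681 = 0.105555
P(B) = 0.275935 + 0.105555 = 0.38149
P(A|B) = 0.275935 / 0.38149 ≈ 0.72330861

0.723309


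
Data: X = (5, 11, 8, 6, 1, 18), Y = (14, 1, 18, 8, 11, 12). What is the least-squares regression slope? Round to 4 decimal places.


b = sum((xi-xbar)(yi-ybar)) / sum((xi-xbar)^2)
n = 6, xbar = 49/6 ≈ 8.166667, ybar = 64/6 = 32/3 ≈ 10.666667
Sxy = sum((xi-xbar)(yi-ybar)) = -68/3 ≈ -22.666667
Sxx = sum((xi-xbar)^2) = 1025/6 ≈ 170.833333
b = Sxy / Sxx = -136/1025 ≈ -0.132683

-0.1327


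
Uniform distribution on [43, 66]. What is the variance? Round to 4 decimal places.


Var = (b-a)^2 / 12
(b-a)^2 = (66 - 43)^2 = 529
Var = 529/12 ≈ 44.083333

44.0833


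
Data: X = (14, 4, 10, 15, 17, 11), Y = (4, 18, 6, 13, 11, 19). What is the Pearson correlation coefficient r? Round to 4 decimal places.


r = sum((xi-xbar)(yi-ybar)) / sqrt(sum((xi-xbar)^2) * sum((yi-ybar)^2))
n = 6, xbar = 71/6 ≈ 11.833333, ybar = 71/6 ≈ 11.833333
Sxy = sum((xi-xbar)(yi-ybar)) = -367/6 ≈ -61.166667
Sxx = sum((xi-xbar)^2) = 641/6 ≈ 106.833333
Syy = sum((yi-ybar)^2) = 1121/6 ≈ 186.833333
sqrt(Sxx*Syy) ≈ 141.279962
r = Sxy / sqrt(Sxx*Syy) = -61.166667 / 141.279962 ≈ -0.432947

-0.4329


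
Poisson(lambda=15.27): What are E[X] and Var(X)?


E[X] = Var(X) = lambda = 15.27

15.27, 15.27


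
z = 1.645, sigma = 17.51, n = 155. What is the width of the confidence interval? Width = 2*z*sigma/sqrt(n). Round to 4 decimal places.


width = 2*z*sigma/sqrt(n)
2*z*sigma = 2 * 1.645 * 17.51 = 57.6079
sqrt(155) ≈ 12.449900
width = 57.6079 / 12.449900 ≈ 4.627178

4.6272


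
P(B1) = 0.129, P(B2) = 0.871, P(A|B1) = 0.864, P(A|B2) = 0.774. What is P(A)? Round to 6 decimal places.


P(A) = P(A|B1)*P(B1) + P(A|B2)*P(B2)
P(A|B1)*P(B1) = 0.864 * 0.129 = 0.111456
P(A|B2)*P(B2) = 0.774 * 0.871 = 0.674154
P(A) = 0.111456 + 0.674154 = 0.78561

0.785610


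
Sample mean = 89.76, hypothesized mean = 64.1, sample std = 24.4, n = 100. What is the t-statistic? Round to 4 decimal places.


t = (xbar - mu0) / (s/sqrt(n))
xbar - mu0 = 89.76 - 64.1 = 25.66
sqrt(100) = 10
s/sqrt(n) = 24.4 / 10 = 2.44
t = 25.66 / 2.44 = 1283/122 ≈ 10.516393

10.5164


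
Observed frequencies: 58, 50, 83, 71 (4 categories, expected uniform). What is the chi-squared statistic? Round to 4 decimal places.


chi2 = sum((O-E)^2/E), E = total/4
total = 262, E = 262/4 = 65.5
(58 - 65.5)^2 / 65.5 = 56.25 / 65.5 = 225/262 ≈ 0.858779
(50 - 65.5)^2 / 65.5 = 240.25 / 65.5 = 961/262 ≈ 3.667939
(83 - 65.5)^2 / 65.5 = 306.25 / 65.5 = 1225/262 ≈ 4.675573
(71 - 65.5)^2 / 65.5 = 30.25 / 65.5 = 121/262 ≈ 0.461832
chi2 = 1266/131 ≈ 9.664122

9.6641


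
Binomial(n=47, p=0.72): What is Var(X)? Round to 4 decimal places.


Var = n*p*(1-p) = 47 * 0.72 * 0.28 = 9.4752

9.4752


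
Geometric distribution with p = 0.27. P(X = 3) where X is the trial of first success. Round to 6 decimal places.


P = (1-p)^(k-1) * p
(1-p)^(k-1) = 0.73^2 = 0.5329
P = 0.5329 * 0.27 = 0.143883

0.143883


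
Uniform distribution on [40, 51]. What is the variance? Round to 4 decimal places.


Var = (b-a)^2 / 12
(b-a)^2 = (51 - 40)^2 = 121
Var = 121/12 ≈ 10.083333

10.0833


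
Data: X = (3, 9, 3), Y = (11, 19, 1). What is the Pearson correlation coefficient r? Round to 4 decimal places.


r = sum((xi-xbar)(yi-ybar)) / sqrt(sum((xi-xbar)^2) * sum((yi-ybar)^2))
n = 3, xbar = 15/3 = 5, ybar = 31/3 ≈ 10.333333
Sxy = sum((xi-xbar)(yi-ybar)) = 52
Sxx = sum((xi-xbar)^2) = 24
Syy = sum((yi-ybar)^2) = 488/3 ≈ 162.666667
sqrt(Sxx*Syy) ≈ 62.481997
r = Sxy / sqrt(Sxx*Syy) = 52 / 62.481997 ≈ 0.832240

0.8322


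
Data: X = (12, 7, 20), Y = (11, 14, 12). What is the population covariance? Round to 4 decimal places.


Cov = (1/n)*sum((xi-xbar)(yi-ybar))
n = 3, xbar = 39/3 = 13, ybar = 37/3 ≈ 12.333333
sum((xi-xbar)(yi-ybar)) = -11
Cov = -11 / 3 = -11/3 ≈ -3.666667

-3.6667


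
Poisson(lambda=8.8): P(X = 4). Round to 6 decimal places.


P = e^(-lam) * lam^k / k!
e^(-8.8) ≈ 0.0001507331
lam^k = 8.8^4 = 5996.9536
k! = 4! = 24
P = 0.0001507331 * 5996.9536 / 24 ≈ 0.037664

0.037664


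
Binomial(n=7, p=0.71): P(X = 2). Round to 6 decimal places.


P = C(n,k) * p^k * (1-p)^(n-k)
C(7,2) = 21
p^k = 0.71^2 = 0.5041
(1-p)^(n-k) = 0.29^5 ≈ 0.002051115
P = 21 * 0.5041 * 0.002051115 ≈ 0.021713

0.021713


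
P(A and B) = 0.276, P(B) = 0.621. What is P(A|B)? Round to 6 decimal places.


P(A|B) = P(A and B) / P(B) = 0.276 / 0.621 = 4/9 ≈ 0.44444444

0.444444


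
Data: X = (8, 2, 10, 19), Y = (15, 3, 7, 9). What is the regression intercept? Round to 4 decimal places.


a = ybar - b*xbar, where b = sum((xi-xbar)(yi-ybar)) / sum((xi-xbar)^2)
n = 4, xbar = 39/4 = 9.75, ybar = 34/4 = 8.5
Sxy = sum((xi-xbar)(yi-ybar)) = 35.5
Sxx = sum((xi-xbar)^2) = 148.75
b = Sxy / Sxx = 142/595 ≈ 0.238655
a = 8.5 - 0.238655 * 9.75 = 3673/595 ≈ 6.173109

6.1731


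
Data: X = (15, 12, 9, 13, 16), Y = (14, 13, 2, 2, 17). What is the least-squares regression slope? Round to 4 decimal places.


b = sum((xi-xbar)(yi-ybar)) / sum((xi-xbar)^2)
n = 5, xbar = 65/5 = 13, ybar = 48/5 = 9.6
Sxy = sum((xi-xbar)(yi-ybar)) = 58
Sxx = sum((xi-xbar)^2) = 30
b = Sxy / Sxx = 29/15 ≈ 1.933333

1.9333


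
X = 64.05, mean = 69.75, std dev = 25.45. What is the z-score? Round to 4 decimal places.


z = (X - mu) / sigma
X - mu = 64.05 - 69.75 = -5.7
z = -5.7 / 25.45 = -114/509 ≈ -0.223969

-0.2240


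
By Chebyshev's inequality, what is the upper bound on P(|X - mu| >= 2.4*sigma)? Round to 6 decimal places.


P <= 1/k^2
k^2 = 2.4^2 = 5.76
1/k^2 = 1 / 5.76 = 25/144 ≈ 0.17361111

0.173611


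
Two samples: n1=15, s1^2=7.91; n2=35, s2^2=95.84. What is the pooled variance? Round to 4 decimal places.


sp^2 = ((n1-1)*s1^2 + (n2-1)*s2^2)/(n1+n2-2)
(n1-1)*s1^2 = 14 * 7.91 = 110.74
(n2-1)*s2^2 = 34 * 95.84 = 3258.56
numerator = 110.74 + 3258.56 = 3369.3
n1+n2-2 = 48
sp^2 = 3369.3 / 48 = 70.19375

70.1938


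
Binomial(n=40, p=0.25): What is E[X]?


E[X] = n*p = 40 * 0.25 = 10

10


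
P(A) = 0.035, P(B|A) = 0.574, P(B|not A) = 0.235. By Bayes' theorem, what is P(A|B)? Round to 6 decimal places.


P(A|B) = P(B|A)*P(A) / P(B), P(B) = P(B|A)*P(A) + P(B|not A)*P(not A)
P(B|A)*P(A) = 0.574 * 0.035 = 0.02009
P(B|not A)*P(not A) = 0.235 * 0.965 = 0.226775
P(B) = 0.02009 + 0.226775 = 0.246865
P(A|B) = 0.02009 / 0.246865 ≈ 0.08138051

0.081381


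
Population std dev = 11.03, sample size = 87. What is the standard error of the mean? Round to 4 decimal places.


SE = sigma / sqrt(n)
sqrt(87) ≈ 9.327379
SE = 11.03 / 9.327379 ≈ 1.182540

1.1825


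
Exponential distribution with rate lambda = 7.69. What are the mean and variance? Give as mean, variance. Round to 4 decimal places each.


mean = 1/lam, var = 1/lam^2
mean = 1 / 7.69 = 100/769 ≈ 0.130039
lam^2 = 7.69^2 = 59.1361
var = 1 / 59.1361 ≈ 0.016910

0.1300, 0.0169


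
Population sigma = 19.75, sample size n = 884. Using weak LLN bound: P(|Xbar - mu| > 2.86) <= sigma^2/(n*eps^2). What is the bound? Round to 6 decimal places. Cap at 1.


bound = min(1, sigma^2/(n*eps^2))
sigma^2 = 19.75^2 = 390.0625
n*eps^2 = 884 * 2.86^2 = 884 * 8.1796 = 7230.7664
sigma^2/(n*eps^2) = 390.0625 / 7230.7664 ≈ 0.05394483

0.053945


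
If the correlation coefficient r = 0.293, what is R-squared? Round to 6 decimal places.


R^2 = r^2 = (0.293)^2 = 0.085849

0.085849


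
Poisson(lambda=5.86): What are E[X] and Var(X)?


E[X] = Var(X) = lambda = 5.86

5.86, 5.86


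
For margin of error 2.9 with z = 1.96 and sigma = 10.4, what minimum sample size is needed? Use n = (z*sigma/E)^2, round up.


z*sigma/E = 1.96 * 10.4 / 2.9 = 5096/725 ≈ 7.028966
(z*sigma/E)^2 ≈ 49.406356
round up: n = 50

50


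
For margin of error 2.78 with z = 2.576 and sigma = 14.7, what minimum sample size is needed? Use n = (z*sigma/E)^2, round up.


z*sigma/E = 2.576 * 14.7 / 2.78 = 47334/3475 ≈ 13.621295
(z*sigma/E)^2 ≈ 185.539676
round up: n = 186

186


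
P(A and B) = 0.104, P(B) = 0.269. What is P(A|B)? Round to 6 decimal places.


P(A|B) = P(A and B) / P(B) = 0.104 / 0.269 = 104/269 ≈ 0.38661710

0.386617


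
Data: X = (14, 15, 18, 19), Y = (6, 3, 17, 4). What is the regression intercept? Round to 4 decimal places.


a = ybar - b*xbar, where b = sum((xi-xbar)(yi-ybar)) / sum((xi-xbar)^2)
n = 4, xbar = 66/4 = 16.5, ybar = 30/4 = 7.5
Sxy = sum((xi-xbar)(yi-ybar)) = 16
Sxx = sum((xi-xbar)^2) = 17
b = Sxy / Sxx = 16/17 ≈ 0.941176
a = 7.5 - 0.941176 * 16.5 = -273/34 ≈ -8.029412

-8.0294


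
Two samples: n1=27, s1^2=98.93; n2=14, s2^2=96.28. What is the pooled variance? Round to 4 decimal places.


sp^2 = ((n1-1)*s1^2 + (n2-1)*s2^2)/(n1+n2-2)
(n1-1)*s1^2 = 26 * 98.93 = 2572.18
(n2-1)*s2^2 = 13 * 96.28 = 1251.64
numerator = 2572.18 + 1251.64 = 3823.82
n1+n2-2 = 39
sp^2 = 3823.82 / 39 = 14707/150 ≈ 98.046667

98.0467
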